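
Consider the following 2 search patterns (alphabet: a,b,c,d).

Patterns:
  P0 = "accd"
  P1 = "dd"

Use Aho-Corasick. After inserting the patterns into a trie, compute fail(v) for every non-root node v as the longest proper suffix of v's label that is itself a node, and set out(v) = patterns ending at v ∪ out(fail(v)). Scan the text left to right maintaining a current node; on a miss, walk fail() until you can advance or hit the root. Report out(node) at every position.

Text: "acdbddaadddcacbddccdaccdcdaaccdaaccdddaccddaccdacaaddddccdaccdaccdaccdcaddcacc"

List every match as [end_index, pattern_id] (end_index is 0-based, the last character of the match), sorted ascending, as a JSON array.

Build:
Trie (insert patterns):
  0='ε' goto a→1 d→5
  1='a' goto c→2
  2='ac' goto c→3
  3='acc' goto d→4
  4='accd' goto ·  [P0 ends]
  5='d' goto d→6
  6='dd' goto ·  [P1 ends]

Failure links (BFS by depth):
  fail(1) 'a': from fail(0)=0 chase 'a': 0 ⇒ 0;  out=∅∪out(0)=∅
  fail(5) 'd': from fail(0)=0 chase 'd': 0 ⇒ 0;  out=∅∪out(0)=∅
  fail(2) 'ac': from fail(1)=0 chase 'c': 0 ⇒ 0;  out=∅∪out(0)=∅
  fail(6) 'dd': from fail(5)=0 chase 'd': 0 ⇒ 5;  out={1}∪out(5)={1}
  fail(3) 'acc': from fail(2)=0 chase 'c': 0 ⇒ 0;  out=∅∪out(0)=∅
  fail(4) 'accd': from fail(3)=0 chase 'd': 0 ⇒ 5;  out={0}∪out(5)={0}

Run:
i=0 'a': node 0→1
i=1 'c': node 1→2
i=2 'd': node 2→5 ·f
i=3 'b': node 5→0 ·f
i=4 'd': node 0→5
i=5 'd': node 5→6  emit P1@[4:5]
i=6 'a': node 6→1 ·f
i=7 'a': node 1→1 ·f
i=8 'd': node 1→5 ·f
i=9 'd': node 5→6  emit P1@[8:9]
i=10 'd': node 6→6 ·f  emit P1@[9:10]
i=11 'c': node 6→0 ·f
i=12 'a': node 0→1
i=13 'c': node 1→2
i=14 'b': node 2→0 ·f
i=15 'd': node 0→5
i=16 'd': node 5→6  emit P1@[15:16]
i=17 'c': node 6→0 ·f
i=18 'c': node 0→0
i=19 'd': node 0→5
i=20 'a': node 5→1 ·f
i=21 'c': node 1→2
i=22 'c': node 2→3
i=23 'd': node 3→4  emit P0@[20:23]
i=24 'c': node 4→0 ·f
i=25 'd': node 0→5
i=26 'a': node 5→1 ·f
i=27 'a': node 1→1 ·f
i=28 'c': node 1→2
i=29 'c': node 2→3
i=30 'd': node 3→4  emit P0@[27:30]
i=31 'a': node 4→1 ·f
i=32 'a': node 1→1 ·f
i=33 'c': node 1→2
i=34 'c': node 2→3
i=35 'd': node 3→4  emit P0@[32:35]
i=36 'd': node 4→6 ·f  emit P1@[35:36]
i=37 'd': node 6→6 ·f  emit P1@[36:37]
i=38 'a': node 6→1 ·f
i=39 'c': node 1→2
i=40 'c': node 2→3
i=41 'd': node 3→4  emit P0@[38:41]
i=42 'd': node 4→6 ·f  emit P1@[41:42]
i=43 'a': node 6→1 ·f
i=44 'c': node 1→2
i=45 'c': node 2→3
i=46 'd': node 3→4  emit P0@[43:46]
i=47 'a': node 4→1 ·f
i=48 'c': node 1→2
i=49 'a': node 2→1 ·f
i=50 'a': node 1→1 ·f
i=51 'd': node 1→5 ·f
i=52 'd': node 5→6  emit P1@[51:52]
i=53 'd': node 6→6 ·f  emit P1@[52:53]
i=54 'd': node 6→6 ·f  emit P1@[53:54]
i=55 'c': node 6→0 ·f
i=56 'c': node 0→0
i=57 'd': node 0→5
i=58 'a': node 5→1 ·f
i=59 'c': node 1→2
i=60 'c': node 2→3
i=61 'd': node 3→4  emit P0@[58:61]
i=62 'a': node 4→1 ·f
i=63 'c': node 1→2
i=64 'c': node 2→3
i=65 'd': node 3→4  emit P0@[62:65]
i=66 'a': node 4→1 ·f
i=67 'c': node 1→2
i=68 'c': node 2→3
i=69 'd': node 3→4  emit P0@[66:69]
i=70 'c': node 4→0 ·f
i=71 'a': node 0→1
i=72 'd': node 1→5 ·f
i=73 'd': node 5→6  emit P1@[72:73]
i=74 'c': node 6→0 ·f
i=75 'a': node 0→1
i=76 'c': node 1→2
i=77 'c': node 2→3

All matches (sorted): [[5,1],[9,1],[10,1],[16,1],[23,0],[30,0],[35,0],[36,1],[37,1],[41,0],[42,1],[46,0],[52,1],[53,1],[54,1],[61,0],[65,0],[69,0],[73,1]]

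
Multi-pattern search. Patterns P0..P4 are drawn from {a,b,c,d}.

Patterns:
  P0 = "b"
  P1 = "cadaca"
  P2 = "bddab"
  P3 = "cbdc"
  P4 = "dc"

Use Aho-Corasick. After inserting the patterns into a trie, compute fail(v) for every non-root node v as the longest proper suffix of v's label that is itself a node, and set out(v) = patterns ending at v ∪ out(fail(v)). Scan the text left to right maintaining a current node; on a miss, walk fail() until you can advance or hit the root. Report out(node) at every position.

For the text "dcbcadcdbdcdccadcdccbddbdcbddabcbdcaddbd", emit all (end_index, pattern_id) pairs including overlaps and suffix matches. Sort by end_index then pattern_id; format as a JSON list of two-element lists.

Build automaton:
Trie (insert patterns):
  0='ε' goto b→1 c→2 d→15
  1='b' goto d→8  ←P0
  2='c' goto a→3 b→12
  3='ca' goto d→4
  4='cad' goto a→5
  5='cada' goto c→6
  6='cadac' goto a→7
  7='cadaca' goto ·  ←P1
  8='bd' goto d→9
  9='bdd' goto a→10
  10='bdda' goto b→11
  11='bddab' goto ·  ←P2
  12='cb' goto d→13
  13='cbd' goto c→14
  14='cbdc' goto ·  ←P3
  15='d' goto c→16
  16='dc' goto ·  ←P4

BFS fail/out derivation:
  n1('b'): parent n0 fail=0; on 'b' 0 → fail=0;  out {0}∪∅={0}
  n2('c'): parent n0 fail=0; on 'c' 0 → fail=0;  out ∅∪∅=∅
  n15('d'): parent n0 fail=0; on 'd' 0 → fail=0;  out ∅∪∅=∅
  n3('ca'): parent n2 fail=0; on 'a' 0 → fail=0;  out ∅∪∅=∅
  n8('bd'): parent n1 fail=0; on 'd' 0 → fail=15;  out ∅∪∅=∅
  n12('cb'): parent n2 fail=0; on 'b' 0 → fail=1;  out ∅∪{0}={0}
  n16('dc'): parent n15 fail=0; on 'c' 0 → fail=2;  out {4}∪∅={4}
  n4('cad'): parent n3 fail=0; on 'd' 0 → fail=15;  out ∅∪∅=∅
  n9('bdd'): parent n8 fail=15; on 'd' 15→0 → fail=15;  out ∅∪∅=∅
  n13('cbd'): parent n12 fail=1; on 'd' 1 → fail=8;  out ∅∪∅=∅
  n5('cada'): parent n4 fail=15; on 'a' 15→0 → fail=0;  out ∅∪∅=∅
  n10('bdda'): parent n9 fail=15; on 'a' 15→0 → fail=0;  out ∅∪∅=∅
  n14('cbdc'): parent n13 fail=8; on 'c' 8→15 → fail=16;  out {3}∪{4}={3,4}
  n6('cadac'): parent n5 fail=0; on 'c' 0 → fail=2;  out ∅∪∅=∅
  n11('bddab'): parent n10 fail=0; on 'b' 0 → fail=1;  out {2}∪{0}={0,2}
  n7('cadaca'): parent n6 fail=2; on 'a' 2 → fail=3;  out {1}∪∅={1}

Text stream:
[0] read 'd'  n0⇒n15
[1] read 'c'  n15⇒n16  → match P4@[0:1]
[2] read 'b'  n16⇒n12 (fail-walked)  → match P0@[2:2]
[3] read 'c'  n12⇒n2 (fail-walked)
[4] read 'a'  n2⇒n3
[5] read 'd'  n3⇒n4
[6] read 'c'  n4⇒n16 (fail-walked)  → match P4@[5:6]
[7] read 'd'  n16⇒n15 (fail-walked)
[8] read 'b'  n15⇒n1 (fail-walked)  → match P0@[8:8]
[9] read 'd'  n1⇒n8
[10] read 'c'  n8⇒n16 (fail-walked)  → match P4@[9:10]
[11] read 'd'  n16⇒n15 (fail-walked)
[12] read 'c'  n15⇒n16  → match P4@[11:12]
[13] read 'c'  n16⇒n2 (fail-walked)
[14] read 'a'  n2⇒n3
[15] read 'd'  n3⇒n4
[16] read 'c'  n4⇒n16 (fail-walked)  → match P4@[15:16]
[17] read 'd'  n16⇒n15 (fail-walked)
[18] read 'c'  n15⇒n16  → match P4@[17:18]
[19] read 'c'  n16⇒n2 (fail-walked)
[20] read 'b'  n2⇒n12  → match P0@[20:20]
[21] read 'd'  n12⇒n13
[22] read 'd'  n13⇒n9 (fail-walked)
[23] read 'b'  n9⇒n1 (fail-walked)  → match P0@[23:23]
[24] read 'd'  n1⇒n8
[25] read 'c'  n8⇒n16 (fail-walked)  → match P4@[24:25]
[26] read 'b'  n16⇒n12 (fail-walked)  → match P0@[26:26]
[27] read 'd'  n12⇒n13
[28] read 'd'  n13⇒n9 (fail-walked)
[29] read 'a'  n9⇒n10
[30] read 'b'  n10⇒n11  → match P0@[30:30],P2@[26:30]
[31] read 'c'  n11⇒n2 (fail-walked)
[32] read 'b'  n2⇒n12  → match P0@[32:32]
[33] read 'd'  n12⇒n13
[34] read 'c'  n13⇒n14  → match P3@[31:34],P4@[33:34]
[35] read 'a'  n14⇒n3 (fail-walked)
[36] read 'd'  n3⇒n4
[37] read 'd'  n4⇒n15 (fail-walked)
[38] read 'b'  n15⇒n1 (fail-walked)  → match P0@[38:38]
[39] read 'd'  n1⇒n8

All matches (sorted): [[1,4],[2,0],[6,4],[8,0],[10,4],[12,4],[16,4],[18,4],[20,0],[23,0],[25,4],[26,0],[30,0],[30,2],[32,0],[34,3],[34,4],[38,0]]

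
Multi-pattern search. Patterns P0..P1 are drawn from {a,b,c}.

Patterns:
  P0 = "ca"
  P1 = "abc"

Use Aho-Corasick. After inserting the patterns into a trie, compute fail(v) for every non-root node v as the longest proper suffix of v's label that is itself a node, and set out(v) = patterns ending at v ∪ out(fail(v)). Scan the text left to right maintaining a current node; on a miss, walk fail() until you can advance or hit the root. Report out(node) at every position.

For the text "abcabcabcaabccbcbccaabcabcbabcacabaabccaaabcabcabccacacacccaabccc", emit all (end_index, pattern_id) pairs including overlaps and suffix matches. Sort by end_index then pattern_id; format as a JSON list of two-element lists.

Build automaton:
Trie (insert patterns):
  0='ε' goto a→3 c→1
  1='c' goto a→2
  2='ca' goto ·  ←P0
  3='a' goto b→4
  4='ab' goto c→5
  5='abc' goto ·  ←P1

BFS fail/out derivation:
  fail(1) 'c': from fail(0)=0 chase 'c': 0 ⇒ 0;  out=∅∪out(0)=∅
  fail(3) 'a': from fail(0)=0 chase 'a': 0 ⇒ 0;  out=∅∪out(0)=∅
  fail(2) 'ca': from fail(1)=0 chase 'a': 0 ⇒ 3;  out={0}∪out(3)={0}
  fail(4) 'ab': from fail(3)=0 chase 'b': 0 ⇒ 0;  out=∅∪out(0)=∅
  fail(5) 'abc': from fail(4)=0 chase 'c': 0 ⇒ 1;  out={1}∪out(1)={1}

Text stream:
i=0 'a': node 0→3
i=1 'b': node 3→4
i=2 'c': node 4→5  emit P1@[0:2]
i=3 'a': node 5→2 (via fail)  emit P0@[2:3]
i=4 'b': node 2→4 (via fail)
i=5 'c': node 4→5  emit P1@[3:5]
i=6 'a': node 5→2 (via fail)  emit P0@[5:6]
i=7 'b': node 2→4 (via fail)
i=8 'c': node 4→5  emit P1@[6:8]
i=9 'a': node 5→2 (via fail)  emit P0@[8:9]
i=10 'a': node 2→3 (via fail)
i=11 'b': node 3→4
i=12 'c': node 4→5  emit P1@[10:12]
i=13 'c': node 5→1 (via fail)
i=14 'b': node 1→0 (via fail)
i=15 'c': node 0→1
i=16 'b': node 1→0 (via fail)
i=17 'c': node 0→1
i=18 'c': node 1→1 (via fail)
i=19 'a': node 1→2  emit P0@[18:19]
i=20 'a': node 2→3 (via fail)
i=21 'b': node 3→4
i=22 'c': node 4→5  emit P1@[20:22]
i=23 'a': node 5→2 (via fail)  emit P0@[22:23]
i=24 'b': node 2→4 (via fail)
i=25 'c': node 4→5  emit P1@[23:25]
i=26 'b': node 5→0 (via fail)
i=27 'a': node 0→3
i=28 'b': node 3→4
i=29 'c': node 4→5  emit P1@[27:29]
i=30 'a': node 5→2 (via fail)  emit P0@[29:30]
i=31 'c': node 2→1 (via fail)
i=32 'a': node 1→2  emit P0@[31:32]
i=33 'b': node 2→4 (via fail)
i=34 'a': node 4→3 (via fail)
i=35 'a': node 3→3 (via fail)
i=36 'b': node 3→4
i=37 'c': node 4→5  emit P1@[35:37]
i=38 'c': node 5→1 (via fail)
i=39 'a': node 1→2  emit P0@[38:39]
i=40 'a': node 2→3 (via fail)
i=41 'a': node 3→3 (via fail)
i=42 'b': node 3→4
i=43 'c': node 4→5  emit P1@[41:43]
i=44 'a': node 5→2 (via fail)  emit P0@[43:44]
i=45 'b': node 2→4 (via fail)
i=46 'c': node 4→5  emit P1@[44:46]
i=47 'a': node 5→2 (via fail)  emit P0@[46:47]
i=48 'b': node 2→4 (via fail)
i=49 'c': node 4→5  emit P1@[47:49]
i=50 'c': node 5→1 (via fail)
i=51 'a': node 1→2  emit P0@[50:51]
i=52 'c': node 2→1 (via fail)
i=53 'a': node 1→2  emit P0@[52:53]
i=54 'c': node 2→1 (via fail)
i=55 'a': node 1→2  emit P0@[54:55]
i=56 'c': node 2→1 (via fail)
i=57 'c': node 1→1 (via fail)
i=58 'c': node 1→1 (via fail)
i=59 'a': node 1→2  emit P0@[58:59]
i=60 'a': node 2→3 (via fail)
i=61 'b': node 3→4
i=62 'c': node 4→5  emit P1@[60:62]
i=63 'c': node 5→1 (via fail)
i=64 'c': node 1→1 (via fail)

All matches (sorted): [[2,1],[3,0],[5,1],[6,0],[8,1],[9,0],[12,1],[19,0],[22,1],[23,0],[25,1],[29,1],[30,0],[32,0],[37,1],[39,0],[43,1],[44,0],[46,1],[47,0],[49,1],[51,0],[53,0],[55,0],[59,0],[62,1]]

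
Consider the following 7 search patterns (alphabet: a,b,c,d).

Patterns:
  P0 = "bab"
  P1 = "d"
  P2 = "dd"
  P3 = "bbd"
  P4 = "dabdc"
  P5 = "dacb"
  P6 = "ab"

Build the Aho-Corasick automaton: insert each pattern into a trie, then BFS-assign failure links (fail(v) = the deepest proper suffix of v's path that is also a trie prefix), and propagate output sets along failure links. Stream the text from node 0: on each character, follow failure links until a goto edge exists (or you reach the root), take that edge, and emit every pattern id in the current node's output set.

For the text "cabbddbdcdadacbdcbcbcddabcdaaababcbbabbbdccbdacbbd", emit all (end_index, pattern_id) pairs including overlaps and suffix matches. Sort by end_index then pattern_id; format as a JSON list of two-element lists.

Build automaton:
Trie nodes:
  n0 'ε': a→14 b→1 d→4
  n1 'b': a→2 b→6
  n2 'ba': b→3
  n3 'bab': ·  ←P0
  n4 'd': a→8 d→5  ←P1
  n5 'dd': ·  ←P2
  n6 'bb': d→7
  n7 'bbd': ·  ←P3
  n8 'da': b→9 c→12
  n9 'dab': d→10
  n10 'dabd': c→11
  n11 'dabdc': ·  ←P4
  n12 'dac': b→13
  n13 'dacb': ·  ←P5
  n14 'a': b→15
  n15 'ab': ·  ←P6

BFS fail/out derivation:
  fail(1) 'b': from fail(0)=0 chase 'b': 0 ⇒ 0;  out=∅∪out(0)=∅
  fail(4) 'd': from fail(0)=0 chase 'd': 0 ⇒ 0;  out={1}∪out(0)={1}
  fail(14) 'a': from fail(0)=0 chase 'a': 0 ⇒ 0;  out=∅∪out(0)=∅
  fail(2) 'ba': from fail(1)=0 chase 'a': 0 ⇒ 14;  out=∅∪out(14)=∅
  fail(5) 'dd': from fail(4)=0 chase 'd': 0 ⇒ 4;  out={2}∪out(4)={1,2}
  fail(6) 'bb': from fail(1)=0 chase 'b': 0 ⇒ 1;  out=∅∪out(1)=∅
  fail(8) 'da': from fail(4)=0 chase 'a': 0 ⇒ 14;  out=∅∪out(14)=∅
  fail(15) 'ab': from fail(14)=0 chase 'b': 0 ⇒ 1;  out={6}∪out(1)={6}
  fail(3) 'bab': from fail(2)=14 chase 'b': 14 ⇒ 15;  out={0}∪out(15)={0,6}
  fail(7) 'bbd': from fail(6)=1 chase 'd': 1→0 ⇒ 4;  out={3}∪out(4)={1,3}
  fail(9) 'dab': from fail(8)=14 chase 'b': 14 ⇒ 15;  out=∅∪out(15)={6}
  fail(12) 'dac': from fail(8)=14 chase 'c': 14→0 ⇒ 0;  out=∅∪out(0)=∅
  fail(10) 'dabd': from fail(9)=15 chase 'd': 15→1→0 ⇒ 4;  out=∅∪out(4)={1}
  fail(13) 'dacb': from fail(12)=0 chase 'b': 0 ⇒ 1;  out={5}∪out(1)={5}
  fail(11) 'dabdc': from fail(10)=4 chase 'c': 4→0 ⇒ 0;  out={4}∪out(0)={4}

Run:
[0] read 'c'  n0⇒n0
[1] read 'a'  n0⇒n14
[2] read 'b'  n14⇒n15  → match P6@[1:2]
[3] read 'b'  n15⇒n6 (fail-walked)
[4] read 'd'  n6⇒n7  → match P1@[4:4],P3@[2:4]
[5] read 'd'  n7⇒n5 (fail-walked)  → match P1@[5:5],P2@[4:5]
[6] read 'b'  n5⇒n1 (fail-walked)
[7] read 'd'  n1⇒n4 (fail-walked)  → match P1@[7:7]
[8] read 'c'  n4⇒n0 (fail-walked)
[9] read 'd'  n0⇒n4  → match P1@[9:9]
[10] read 'a'  n4⇒n8
[11] read 'd'  n8⇒n4 (fail-walked)  → match P1@[11:11]
[12] read 'a'  n4⇒n8
[13] read 'c'  n8⇒n12
[14] read 'b'  n12⇒n13  → match P5@[11:14]
[15] read 'd'  n13⇒n4 (fail-walked)  → match P1@[15:15]
[16] read 'c'  n4⇒n0 (fail-walked)
[17] read 'b'  n0⇒n1
[18] read 'c'  n1⇒n0 (fail-walked)
[19] read 'b'  n0⇒n1
[20] read 'c'  n1⇒n0 (fail-walked)
[21] read 'd'  n0⇒n4  → match P1@[21:21]
[22] read 'd'  n4⇒n5  → match P1@[22:22],P2@[21:22]
[23] read 'a'  n5⇒n8 (fail-walked)
[24] read 'b'  n8⇒n9  → match P6@[23:24]
[25] read 'c'  n9⇒n0 (fail-walked)
[26] read 'd'  n0⇒n4  → match P1@[26:26]
[27] read 'a'  n4⇒n8
[28] read 'a'  n8⇒n14 (fail-walked)
[29] read 'a'  n14⇒n14 (fail-walked)
[30] read 'b'  n14⇒n15  → match P6@[29:30]
[31] read 'a'  n15⇒n2 (fail-walked)
[32] read 'b'  n2⇒n3  → match P0@[30:32],P6@[31:32]
[33] read 'c'  n3⇒n0 (fail-walked)
[34] read 'b'  n0⇒n1
[35] read 'b'  n1⇒n6
[36] read 'a'  n6⇒n2 (fail-walked)
[37] read 'b'  n2⇒n3  → match P0@[35:37],P6@[36:37]
[38] read 'b'  n3⇒n6 (fail-walked)
[39] read 'b'  n6⇒n6 (fail-walked)
[40] read 'd'  n6⇒n7  → match P1@[40:40],P3@[38:40]
[41] read 'c'  n7⇒n0 (fail-walked)
[42] read 'c'  n0⇒n0
[43] read 'b'  n0⇒n1
[44] read 'd'  n1⇒n4 (fail-walked)  → match P1@[44:44]
[45] read 'a'  n4⇒n8
[46] read 'c'  n8⇒n12
[47] read 'b'  n12⇒n13  → match P5@[44:47]
[48] read 'b'  n13⇒n6 (fail-walked)
[49] read 'd'  n6⇒n7  → match P1@[49:49],P3@[47:49]

All matches (sorted): [[2,6],[4,1],[4,3],[5,1],[5,2],[7,1],[9,1],[11,1],[14,5],[15,1],[21,1],[22,1],[22,2],[24,6],[26,1],[30,6],[32,0],[32,6],[37,0],[37,6],[40,1],[40,3],[44,1],[47,5],[49,1],[49,3]]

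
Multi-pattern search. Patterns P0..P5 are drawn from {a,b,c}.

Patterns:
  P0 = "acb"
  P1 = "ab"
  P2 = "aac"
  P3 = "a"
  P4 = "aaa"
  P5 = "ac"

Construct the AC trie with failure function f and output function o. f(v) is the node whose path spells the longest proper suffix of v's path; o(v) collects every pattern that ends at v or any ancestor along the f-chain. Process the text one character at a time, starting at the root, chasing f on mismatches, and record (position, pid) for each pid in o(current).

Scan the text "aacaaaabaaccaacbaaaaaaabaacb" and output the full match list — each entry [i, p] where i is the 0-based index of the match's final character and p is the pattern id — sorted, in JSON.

Build automaton:
Trie (insert patterns):
  0='ε' goto a→1
  1='a' goto a→5 b→4 c→2  ←P3
  2='ac' goto b→3  ←P5
  3='acb' goto ·  ←P0
  4='ab' goto ·  ←P1
  5='aa' goto a→7 c→6
  6='aac' goto ·  ←P2
  7='aaa' goto ·  ←P4

Failure links (BFS by depth):
  fail(1) 'a': from fail(0)=0 chase 'a': 0 ⇒ 0;  out={3}∪out(0)={3}
  fail(2) 'ac': from fail(1)=0 chase 'c': 0 ⇒ 0;  out={5}∪out(0)={5}
  fail(4) 'ab': from fail(1)=0 chase 'b': 0 ⇒ 0;  out={1}∪out(0)={1}
  fail(5) 'aa': from fail(1)=0 chase 'a': 0 ⇒ 1;  out=∅∪out(1)={3}
  fail(3) 'acb': from fail(2)=0 chase 'b': 0 ⇒ 0;  out={0}∪out(0)={0}
  fail(6) 'aac': from fail(5)=1 chase 'c': 1 ⇒ 2;  out={2}∪out(2)={2,5}
  fail(7) 'aaa': from fail(5)=1 chase 'a': 1 ⇒ 5;  out={4}∪out(5)={3,4}

Scan:
i=0 'a': node 0→1  emit P3@[0:0]
i=1 'a': node 1→5  emit P3@[1:1]
i=2 'c': node 5→6  emit P2@[0:2],P5@[1:2]
i=3 'a': node 6→1 (via fail)  emit P3@[3:3]
i=4 'a': node 1→5  emit P3@[4:4]
i=5 'a': node 5→7  emit P3@[5:5],P4@[3:5]
i=6 'a': node 7→7 (via fail)  emit P3@[6:6],P4@[4:6]
i=7 'b': node 7→4 (via fail)  emit P1@[6:7]
i=8 'a': node 4→1 (via fail)  emit P3@[8:8]
i=9 'a': node 1→5  emit P3@[9:9]
i=10 'c': node 5→6  emit P2@[8:10],P5@[9:10]
i=11 'c': node 6→0 (via fail)
i=12 'a': node 0→1  emit P3@[12:12]
i=13 'a': node 1→5  emit P3@[13:13]
i=14 'c': node 5→6  emit P2@[12:14],P5@[13:14]
i=15 'b': node 6→3 (via fail)  emit P0@[13:15]
i=16 'a': node 3→1 (via fail)  emit P3@[16:16]
i=17 'a': node 1→5  emit P3@[17:17]
i=18 'a': node 5→7  emit P3@[18:18],P4@[16:18]
i=19 'a': node 7→7 (via fail)  emit P3@[19:19],P4@[17:19]
i=20 'a': node 7→7 (via fail)  emit P3@[20:20],P4@[18:20]
i=21 'a': node 7→7 (via fail)  emit P3@[21:21],P4@[19:21]
i=22 'a': node 7→7 (via fail)  emit P3@[22:22],P4@[20:22]
i=23 'b': node 7→4 (via fail)  emit P1@[22:23]
i=24 'a': node 4→1 (via fail)  emit P3@[24:24]
i=25 'a': node 1→5  emit P3@[25:25]
i=26 'c': node 5→6  emit P2@[24:26],P5@[25:26]
i=27 'b': node 6→3 (via fail)  emit P0@[25:27]

All matches (sorted): [[0,3],[1,3],[2,2],[2,5],[3,3],[4,3],[5,3],[5,4],[6,3],[6,4],[7,1],[8,3],[9,3],[10,2],[10,5],[12,3],[13,3],[14,2],[14,5],[15,0],[16,3],[17,3],[18,3],[18,4],[19,3],[19,4],[20,3],[20,4],[21,3],[21,4],[22,3],[22,4],[23,1],[24,3],[25,3],[26,2],[26,5],[27,0]]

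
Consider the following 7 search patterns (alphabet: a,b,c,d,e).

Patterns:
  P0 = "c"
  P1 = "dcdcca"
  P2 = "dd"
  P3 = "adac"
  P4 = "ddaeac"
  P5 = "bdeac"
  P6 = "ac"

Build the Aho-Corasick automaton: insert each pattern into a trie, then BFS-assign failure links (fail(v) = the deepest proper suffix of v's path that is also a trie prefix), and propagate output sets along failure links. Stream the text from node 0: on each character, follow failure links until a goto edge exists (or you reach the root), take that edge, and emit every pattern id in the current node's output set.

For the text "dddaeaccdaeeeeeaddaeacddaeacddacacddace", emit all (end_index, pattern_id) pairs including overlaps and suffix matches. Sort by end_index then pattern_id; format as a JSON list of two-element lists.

Build:
Trie (insert patterns):
  n0 'ε': a→9 b→17 c→1 d→2
  n1 'c': ·  [P0 ends]
  n2 'd': c→3 d→8
  n3 'dc': d→4
  n4 'dcd': c→5
  n5 'dcdc': c→6
  n6 'dcdcc': a→7
  n7 'dcdcca': ·  [P1 ends]
  n8 'dd': a→13  [P2 ends]
  n9 'a': c→22 d→10
  n10 'ad': a→11
  n11 'ada': c→12
  n12 'adac': ·  [P3 ends]
  n13 'dda': e→14
  n14 'ddae': a→15
  n15 'ddaea': c→16
  n16 'ddaeac': ·  [P4 ends]
  n17 'b': d→18
  n18 'bd': e→19
  n19 'bde': a→20
  n20 'bdea': c→21
  n21 'bdeac': ·  [P5 ends]
  n22 'ac': ·  [P6 ends]

Failure links (BFS by depth):
  n1('c'): parent n0 fail=0; on 'c' 0 → fail=0;  out {0}∪∅={0}
  n2('d'): parent n0 fail=0; on 'd' 0 → fail=0;  out ∅∪∅=∅
  n9('a'): parent n0 fail=0; on 'a' 0 → fail=0;  out ∅∪∅=∅
  n17('b'): parent n0 fail=0; on 'b' 0 → fail=0;  out ∅∪∅=∅
  n3('dc'): parent n2 fail=0; on 'c' 0 → fail=1;  out ∅∪{0}={0}
  n8('dd'): parent n2 fail=0; on 'd' 0 → fail=2;  out {2}∪∅={2}
  n10('ad'): parent n9 fail=0; on 'd' 0 → fail=2;  out ∅∪∅=∅
  n18('bd'): parent n17 fail=0; on 'd' 0 → fail=2;  out ∅∪∅=∅
  n22('ac'): parent n9 fail=0; on 'c' 0 → fail=1;  out {6}∪{0}={0,6}
  n4('dcd'): parent n3 fail=1; on 'd' 1→0 → fail=2;  out ∅∪∅=∅
  n11('ada'): parent n10 fail=2; on 'a' 2→0 → fail=9;  out ∅∪∅=∅
  n13('dda'): parent n8 fail=2; on 'a' 2→0 → fail=9;  out ∅∪∅=∅
  n19('bde'): parent n18 fail=2; on 'e' 2→0 → fail=0;  out ∅∪∅=∅
  n5('dcdc'): parent n4 fail=2; on 'c' 2 → fail=3;  out ∅∪{0}={0}
  n12('adac'): parent n11 fail=9; on 'c' 9 → fail=22;  out {3}∪{0,6}={0,3,6}
  n14('ddae'): parent n13 fail=9; on 'e' 9→0 → fail=0;  out ∅∪∅=∅
  n20('bdea'): parent n19 fail=0; on 'a' 0 → fail=9;  out ∅∪∅=∅
  n6('dcdcc'): parent n5 fail=3; on 'c' 3→1→0 → fail=1;  out ∅∪{0}={0}
  n15('ddaea'): parent n14 fail=0; on 'a' 0 → fail=9;  out ∅∪∅=∅
  n21('bdeac'): parent n20 fail=9; on 'c' 9 → fail=22;  out {5}∪{0,6}={0,5,6}
  n7('dcdcca'): parent n6 fail=1; on 'a' 1→0 → fail=9;  out {1}∪∅={1}
  n16('ddaeac'): parent n15 fail=9; on 'c' 9 → fail=22;  out {4}∪{0,6}={0,4,6}

Run:
i=0 'd': node 0→2
i=1 'd': node 2→8  ** P2@[0:1]
i=2 'd': node 8→8 (fail-walked)  ** P2@[1:2]
i=3 'a': node 8→13
i=4 'e': node 13→14
i=5 'a': node 14→15
i=6 'c': node 15→16  ** P0@[6:6],P4@[1:6],P6@[5:6]
i=7 'c': node 16→1 (fail-walked)  ** P0@[7:7]
i=8 'd': node 1→2 (fail-walked)
i=9 'a': node 2→9 (fail-walked)
i=10 'e': node 9→0 (fail-walked)
i=11 'e': node 0→0
i=12 'e': node 0→0
i=13 'e': node 0→0
i=14 'e': node 0→0
i=15 'a': node 0→9
i=16 'd': node 9→10
i=17 'd': node 10→8 (fail-walked)  ** P2@[16:17]
i=18 'a': node 8→13
i=19 'e': node 13→14
i=20 'a': node 14→15
i=21 'c': node 15→16  ** P0@[21:21],P4@[16:21],P6@[20:21]
i=22 'd': node 16→2 (fail-walked)
i=23 'd': node 2→8  ** P2@[22:23]
i=24 'a': node 8→13
i=25 'e': node 13→14
i=26 'a': node 14→15
i=27 'c': node 15→16  ** P0@[27:27],P4@[22:27],P6@[26:27]
i=28 'd': node 16→2 (fail-walked)
i=29 'd': node 2→8  ** P2@[28:29]
i=30 'a': node 8→13
i=31 'c': node 13→22 (fail-walked)  ** P0@[31:31],P6@[30:31]
i=32 'a': node 22→9 (fail-walked)
i=33 'c': node 9→22  ** P0@[33:33],P6@[32:33]
i=34 'd': node 22→2 (fail-walked)
i=35 'd': node 2→8  ** P2@[34:35]
i=36 'a': node 8→13
i=37 'c': node 13→22 (fail-walked)  ** P0@[37:37],P6@[36:37]
i=38 'e': node 22→0 (fail-walked)

All matches (sorted): [[1,2],[2,2],[6,0],[6,4],[6,6],[7,0],[17,2],[21,0],[21,4],[21,6],[23,2],[27,0],[27,4],[27,6],[29,2],[31,0],[31,6],[33,0],[33,6],[35,2],[37,0],[37,6]]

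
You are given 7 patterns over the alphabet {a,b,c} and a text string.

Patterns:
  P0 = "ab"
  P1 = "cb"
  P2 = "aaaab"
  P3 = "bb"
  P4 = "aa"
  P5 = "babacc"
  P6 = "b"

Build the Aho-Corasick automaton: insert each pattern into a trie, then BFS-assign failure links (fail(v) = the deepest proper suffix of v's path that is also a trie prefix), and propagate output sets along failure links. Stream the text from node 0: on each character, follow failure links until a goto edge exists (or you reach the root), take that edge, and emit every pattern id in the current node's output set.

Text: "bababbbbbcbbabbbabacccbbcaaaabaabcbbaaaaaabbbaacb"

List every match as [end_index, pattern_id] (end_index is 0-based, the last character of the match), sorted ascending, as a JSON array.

Build automaton:
Trie (insert patterns):
  n0 'ε': a→1 b→9 c→3
  n1 'a': a→5 b→2
  n2 'ab': ·  ←P0
  n3 'c': b→4
  n4 'cb': ·  ←P1
  n5 'aa': a→6  ←P4
  n6 'aaa': a→7
  n7 'aaaa': b→8
  n8 'aaaab': ·  ←P2
  n9 'b': a→11 b→10  ←P6
  n10 'bb': ·  ←P3
  n11 'ba': b→12
  n12 'bab': a→13
  n13 'baba': c→14
  n14 'babac': c→15
  n15 'babacc': ·  ←P5

BFS fail/out derivation:
  fail(1) 'a': from fail(0)=0 chase 'a': 0 ⇒ 0;  out=∅∪out(0)=∅
  fail(3) 'c': from fail(0)=0 chase 'c': 0 ⇒ 0;  out=∅∪out(0)=∅
  fail(9) 'b': from fail(0)=0 chase 'b': 0 ⇒ 0;  out={6}∪out(0)={6}
  fail(2) 'ab': from fail(1)=0 chase 'b': 0 ⇒ 9;  out={0}∪out(9)={0,6}
  fail(4) 'cb': from fail(3)=0 chase 'b': 0 ⇒ 9;  out={1}∪out(9)={1,6}
  fail(5) 'aa': from fail(1)=0 chase 'a': 0 ⇒ 1;  out={4}∪out(1)={4}
  fail(10) 'bb': from fail(9)=0 chase 'b': 0 ⇒ 9;  out={3}∪out(9)={3,6}
  fail(11) 'ba': from fail(9)=0 chase 'a': 0 ⇒ 1;  out=∅∪out(1)=∅
  fail(6) 'aaa': from fail(5)=1 chase 'a': 1 ⇒ 5;  out=∅∪out(5)={4}
  fail(12) 'bab': from fail(11)=1 chase 'b': 1 ⇒ 2;  out=∅∪out(2)={0,6}
  fail(7) 'aaaa': from fail(6)=5 chase 'a': 5 ⇒ 6;  out=∅∪out(6)={4}
  fail(13) 'baba': from fail(12)=2 chase 'a': 2→9 ⇒ 11;  out=∅∪out(11)=∅
  fail(8) 'aaaab': from fail(7)=6 chase 'b': 6→5→1 ⇒ 2;  out={2}∪out(2)={0,2,6}
  fail(14) 'babac': from fail(13)=11 chase 'c': 11→1→0 ⇒ 3;  out=∅∪out(3)=∅
  fail(15) 'babacc': from fail(14)=3 chase 'c': 3→0 ⇒ 3;  out={5}∪out(3)={5}

Scan:
[0] read 'b'  n0⇒n9  ** P6@[0:0]
[1] read 'a'  n9⇒n11
[2] read 'b'  n11⇒n12  ** P0@[1:2],P6@[2:2]
[3] read 'a'  n12⇒n13
[4] read 'b'  n13⇒n12 (via fail)  ** P0@[3:4],P6@[4:4]
[5] read 'b'  n12⇒n10 (via fail)  ** P3@[4:5],P6@[5:5]
[6] read 'b'  n10⇒n10 (via fail)  ** P3@[5:6],P6@[6:6]
[7] read 'b'  n10⇒n10 (via fail)  ** P3@[6:7],P6@[7:7]
[8] read 'b'  n10⇒n10 (via fail)  ** P3@[7:8],P6@[8:8]
[9] read 'c'  n10⇒n3 (via fail)
[10] read 'b'  n3⇒n4  ** P1@[9:10],P6@[10:10]
[11] read 'b'  n4⇒n10 (via fail)  ** P3@[10:11],P6@[11:11]
[12] read 'a'  n10⇒n11 (via fail)
[13] read 'b'  n11⇒n12  ** P0@[12:13],P6@[13:13]
[14] read 'b'  n12⇒n10 (via fail)  ** P3@[13:14],P6@[14:14]
[15] read 'b'  n10⇒n10 (via fail)  ** P3@[14:15],P6@[15:15]
[16] read 'a'  n10⇒n11 (via fail)
[17] read 'b'  n11⇒n12  ** P0@[16:17],P6@[17:17]
[18] read 'a'  n12⇒n13
[19] read 'c'  n13⇒n14
[20] read 'c'  n14⇒n15  ** P5@[15:20]
[21] read 'c'  n15⇒n3 (via fail)
[22] read 'b'  n3⇒n4  ** P1@[21:22],P6@[22:22]
[23] read 'b'  n4⇒n10 (via fail)  ** P3@[22:23],P6@[23:23]
[24] read 'c'  n10⇒n3 (via fail)
[25] read 'a'  n3⇒n1 (via fail)
[26] read 'a'  n1⇒n5  ** P4@[25:26]
[27] read 'a'  n5⇒n6  ** P4@[26:27]
[28] read 'a'  n6⇒n7  ** P4@[27:28]
[29] read 'b'  n7⇒n8  ** P0@[28:29],P2@[25:29],P6@[29:29]
[30] read 'a'  n8⇒n11 (via fail)
[31] read 'a'  n11⇒n5 (via fail)  ** P4@[30:31]
[32] read 'b'  n5⇒n2 (via fail)  ** P0@[31:32],P6@[32:32]
[33] read 'c'  n2⇒n3 (via fail)
[34] read 'b'  n3⇒n4  ** P1@[33:34],P6@[34:34]
[35] read 'b'  n4⇒n10 (via fail)  ** P3@[34:35],P6@[35:35]
[36] read 'a'  n10⇒n11 (via fail)
[37] read 'a'  n11⇒n5 (via fail)  ** P4@[36:37]
[38] read 'a'  n5⇒n6  ** P4@[37:38]
[39] read 'a'  n6⇒n7  ** P4@[38:39]
[40] read 'a'  n7⇒n7 (via fail)  ** P4@[39:40]
[41] read 'a'  n7⇒n7 (via fail)  ** P4@[40:41]
[42] read 'b'  n7⇒n8  ** P0@[41:42],P2@[38:42],P6@[42:42]
[43] read 'b'  n8⇒n10 (via fail)  ** P3@[42:43],P6@[43:43]
[44] read 'b'  n10⇒n10 (via fail)  ** P3@[43:44],P6@[44:44]
[45] read 'a'  n10⇒n11 (via fail)
[46] read 'a'  n11⇒n5 (via fail)  ** P4@[45:46]
[47] read 'c'  n5⇒n3 (via fail)
[48] read 'b'  n3⇒n4  ** P1@[47:48],P6@[48:48]

Result: [[0,6],[2,0],[2,6],[4,0],[4,6],[5,3],[5,6],[6,3],[6,6],[7,3],[7,6],[8,3],[8,6],[10,1],[10,6],[11,3],[11,6],[13,0],[13,6],[14,3],[14,6],[15,3],[15,6],[17,0],[17,6],[20,5],[22,1],[22,6],[23,3],[23,6],[26,4],[27,4],[28,4],[29,0],[29,2],[29,6],[31,4],[32,0],[32,6],[34,1],[34,6],[35,3],[35,6],[37,4],[38,4],[39,4],[40,4],[41,4],[42,0],[42,2],[42,6],[43,3],[43,6],[44,3],[44,6],[46,4],[48,1],[48,6]]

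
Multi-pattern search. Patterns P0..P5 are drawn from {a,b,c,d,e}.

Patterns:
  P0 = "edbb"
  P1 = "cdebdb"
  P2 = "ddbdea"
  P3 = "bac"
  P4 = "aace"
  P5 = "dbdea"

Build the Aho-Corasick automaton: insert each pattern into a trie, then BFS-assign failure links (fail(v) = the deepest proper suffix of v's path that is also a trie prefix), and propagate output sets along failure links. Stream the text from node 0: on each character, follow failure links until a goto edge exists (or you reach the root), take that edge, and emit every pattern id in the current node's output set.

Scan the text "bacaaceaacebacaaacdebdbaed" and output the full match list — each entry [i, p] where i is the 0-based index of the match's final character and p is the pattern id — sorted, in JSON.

Build:
Trie (insert patterns):
  n0 'ε': a→20 b→17 c→5 d→11 e→1
  n1 'e': d→2
  n2 'ed': b→3
  n3 'edb': b→4
  n4 'edbb': ·  [P0 ends]
  n5 'c': d→6
  n6 'cd': e→7
  n7 'cde': b→8
  n8 'cdeb': d→9
  n9 'cdebd': b→10
  n10 'cdebdb': ·  [P1 ends]
  n11 'd': b→24 d→12
  n12 'dd': b→13
  n13 'ddb': d→14
  n14 'ddbd': e→15
  n15 'ddbde': a→16
  n16 'ddbdea': ·  [P2 ends]
  n17 'b': a→18
  n18 'ba': c→19
  n19 'bac': ·  [P3 ends]
  n20 'a': a→21
  n21 'aa': c→22
  n22 'aac': e→23
  n23 'aace': ·  [P4 ends]
  n24 'db': d→25
  n25 'dbd': e→26
  n26 'dbde': a→27
  n27 'dbdea': ·  [P5 ends]

BFS fail/out derivation:
  fail(1) 'e': from fail(0)=0 chase 'e': 0 ⇒ 0;  out=∅∪out(0)=∅
  fail(5) 'c': from fail(0)=0 chase 'c': 0 ⇒ 0;  out=∅∪out(0)=∅
  fail(11) 'd': from fail(0)=0 chase 'd': 0 ⇒ 0;  out=∅∪out(0)=∅
  fail(17) 'b': from fail(0)=0 chase 'b': 0 ⇒ 0;  out=∅∪out(0)=∅
  fail(20) 'a': from fail(0)=0 chase 'a': 0 ⇒ 0;  out=∅∪out(0)=∅
  fail(2) 'ed': from fail(1)=0 chase 'd': 0 ⇒ 11;  out=∅∪out(11)=∅
  fail(6) 'cd': from fail(5)=0 chase 'd': 0 ⇒ 11;  out=∅∪out(11)=∅
  fail(12) 'dd': from fail(11)=0 chase 'd': 0 ⇒ 11;  out=∅∪out(11)=∅
  fail(18) 'ba': from fail(17)=0 chase 'a': 0 ⇒ 20;  out=∅∪out(20)=∅
  fail(21) 'aa': from fail(20)=0 chase 'a': 0 ⇒ 20;  out=∅∪out(20)=∅
  fail(24) 'db': from fail(11)=0 chase 'b': 0 ⇒ 17;  out=∅∪out(17)=∅
  fail(3) 'edb': from fail(2)=11 chase 'b': 11 ⇒ 24;  out=∅∪out(24)=∅
  fail(7) 'cde': from fail(6)=11 chase 'e': 11→0 ⇒ 1;  out=∅∪out(1)=∅
  fail(13) 'ddb': from fail(12)=11 chase 'b': 11 ⇒ 24;  out=∅∪out(24)=∅
  fail(19) 'bac': from fail(18)=20 chase 'c': 20→0 ⇒ 5;  out={3}∪out(5)={3}
  fail(22) 'aac': from fail(21)=20 chase 'c': 20→0 ⇒ 5;  out=∅∪out(5)=∅
  fail(25) 'dbd': from fail(24)=17 chase 'd': 17→0 ⇒ 11;  out=∅∪out(11)=∅
  fail(4) 'edbb': from fail(3)=24 chase 'b': 24→17→0 ⇒ 17;  out={0}∪out(17)={0}
  fail(8) 'cdeb': from fail(7)=1 chase 'b': 1→0 ⇒ 17;  out=∅∪out(17)=∅
  fail(14) 'ddbd': from fail(13)=24 chase 'd': 24 ⇒ 25;  out=∅∪out(25)=∅
  fail(23) 'aace': from fail(22)=5 chase 'e': 5→0 ⇒ 1;  out={4}∪out(1)={4}
  fail(26) 'dbde': from fail(25)=11 chase 'e': 11→0 ⇒ 1;  out=∅∪out(1)=∅
  fail(9) 'cdebd': from fail(8)=17 chase 'd': 17→0 ⇒ 11;  out=∅∪out(11)=∅
  fail(15) 'ddbde': from fail(14)=25 chase 'e': 25 ⇒ 26;  out=∅∪out(26)=∅
  fail(27) 'dbdea': from fail(26)=1 chase 'a': 1→0 ⇒ 20;  out={5}∪out(20)={5}
  fail(10) 'cdebdb': from fail(9)=11 chase 'b': 11 ⇒ 24;  out={1}∪out(24)={1}
  fail(16) 'ddbdea': from fail(15)=26 chase 'a': 26 ⇒ 27;  out={2}∪out(27)={2,5}

Text stream:
pos 0 'b': at 17
pos 1 'a': at 18
pos 2 'c': at 19  → match P3@[0:2]
pos 3 'a': at 20 (fail-walked)
pos 4 'a': at 21
pos 5 'c': at 22
pos 6 'e': at 23  → match P4@[3:6]
pos 7 'a': at 20 (fail-walked)
pos 8 'a': at 21
pos 9 'c': at 22
pos 10 'e': at 23  → match P4@[7:10]
pos 11 'b': at 17 (fail-walked)
pos 12 'a': at 18
pos 13 'c': at 19  → match P3@[11:13]
pos 14 'a': at 20 (fail-walked)
pos 15 'a': at 21
pos 16 'a': at 21 (fail-walked)
pos 17 'c': at 22
pos 18 'd': at 6 (fail-walked)
pos 19 'e': at 7
pos 20 'b': at 8
pos 21 'd': at 9
pos 22 'b': at 10  → match P1@[17:22]
pos 23 'a': at 18 (fail-walked)
pos 24 'e': at 1 (fail-walked)
pos 25 'd': at 2

All matches (sorted): [[2,3],[6,4],[10,4],[13,3],[22,1]]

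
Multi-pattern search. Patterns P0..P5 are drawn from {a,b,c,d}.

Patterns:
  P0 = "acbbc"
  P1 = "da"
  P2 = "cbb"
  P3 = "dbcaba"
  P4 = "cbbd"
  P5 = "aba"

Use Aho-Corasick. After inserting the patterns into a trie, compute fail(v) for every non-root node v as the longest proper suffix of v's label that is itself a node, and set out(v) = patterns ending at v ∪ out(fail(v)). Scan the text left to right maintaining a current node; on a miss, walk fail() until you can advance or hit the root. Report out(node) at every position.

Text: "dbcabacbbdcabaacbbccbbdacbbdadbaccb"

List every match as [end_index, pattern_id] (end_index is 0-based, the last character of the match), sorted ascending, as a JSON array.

Build automaton:
Trie nodes:
  n0 'ε': a→1 c→8 d→6
  n1 'a': b→17 c→2
  n2 'ac': b→3
  n3 'acb': b→4
  n4 'acbb': c→5
  n5 'acbbc': ·  ←P0
  n6 'd': a→7 b→11
  n7 'da': ·  ←P1
  n8 'c': b→9
  n9 'cb': b→10
  n10 'cbb': d→16  ←P2
  n11 'db': c→12
  n12 'dbc': a→13
  n13 'dbca': b→14
  n14 'dbcab': a→15
  n15 'dbcaba': ·  ←P3
  n16 'cbbd': ·  ←P4
  n17 'ab': a→18
  n18 'aba': ·  ←P5

BFS fail/out derivation:
  n1('a'): parent n0 fail=0; on 'a' 0 → fail=0;  out ∅∪∅=∅
  n6('d'): parent n0 fail=0; on 'd' 0 → fail=0;  out ∅∪∅=∅
  n8('c'): parent n0 fail=0; on 'c' 0 → fail=0;  out ∅∪∅=∅
  n2('ac'): parent n1 fail=0; on 'c' 0 → fail=8;  out ∅∪∅=∅
  n7('da'): parent n6 fail=0; on 'a' 0 → fail=1;  out {1}∪∅={1}
  n9('cb'): parent n8 fail=0; on 'b' 0 → fail=0;  out ∅∪∅=∅
  n11('db'): parent n6 fail=0; on 'b' 0 → fail=0;  out ∅∪∅=∅
  n17('ab'): parent n1 fail=0; on 'b' 0 → fail=0;  out ∅∪∅=∅
  n3('acb'): parent n2 fail=8; on 'b' 8 → fail=9;  out ∅∪∅=∅
  n10('cbb'): parent n9 fail=0; on 'b' 0 → fail=0;  out {2}∪∅={2}
  n12('dbc'): parent n11 fail=0; on 'c' 0 → fail=8;  out ∅∪∅=∅
  n18('aba'): parent n17 fail=0; on 'a' 0 → fail=1;  out {5}∪∅={5}
  n4('acbb'): parent n3 fail=9; on 'b' 9 → fail=10;  out ∅∪{2}={2}
  n13('dbca'): parent n12 fail=8; on 'a' 8→0 → fail=1;  out ∅∪∅=∅
  n16('cbbd'): parent n10 fail=0; on 'd' 0 → fail=6;  out {4}∪∅={4}
  n5('acbbc'): parent n4 fail=10; on 'c' 10→0 → fail=8;  out {0}∪∅={0}
  n14('dbcab'): parent n13 fail=1; on 'b' 1 → fail=17;  out ∅∪∅=∅
  n15('dbcaba'): parent n14 fail=17; on 'a' 17 → fail=18;  out {3}∪{5}={3,5}

Text stream:
[0] read 'd'  n0⇒n6
[1] read 'b'  n6⇒n11
[2] read 'c'  n11⇒n12
[3] read 'a'  n12⇒n13
[4] read 'b'  n13⇒n14
[5] read 'a'  n14⇒n15  ** P3@[0:5],P5@[3:5]
[6] read 'c'  n15⇒n2 ·f
[7] read 'b'  n2⇒n3
[8] read 'b'  n3⇒n4  ** P2@[6:8]
[9] read 'd'  n4⇒n16 ·f  ** P4@[6:9]
[10] read 'c'  n16⇒n8 ·f
[11] read 'a'  n8⇒n1 ·f
[12] read 'b'  n1⇒n17
[13] read 'a'  n17⇒n18  ** P5@[11:13]
[14] read 'a'  n18⇒n1 ·f
[15] read 'c'  n1⇒n2
[16] read 'b'  n2⇒n3
[17] read 'b'  n3⇒n4  ** P2@[15:17]
[18] read 'c'  n4⇒n5  ** P0@[14:18]
[19] read 'c'  n5⇒n8 ·f
[20] read 'b'  n8⇒n9
[21] read 'b'  n9⇒n10  ** P2@[19:21]
[22] read 'd'  n10⇒n16  ** P4@[19:22]
[23] read 'a'  n16⇒n7 ·f  ** P1@[22:23]
[24] read 'c'  n7⇒n2 ·f
[25] read 'b'  n2⇒n3
[26] read 'b'  n3⇒n4  ** P2@[24:26]
[27] read 'd'  n4⇒n16 ·f  ** P4@[24:27]
[28] read 'a'  n16⇒n7 ·f  ** P1@[27:28]
[29] read 'd'  n7⇒n6 ·f
[30] read 'b'  n6⇒n11
[31] read 'a'  n11⇒n1 ·f
[32] read 'c'  n1⇒n2
[33] read 'c'  n2⇒n8 ·f
[34] read 'b'  n8⇒n9

Matches: [[5,3],[5,5],[8,2],[9,4],[13,5],[17,2],[18,0],[21,2],[22,4],[23,1],[26,2],[27,4],[28,1]]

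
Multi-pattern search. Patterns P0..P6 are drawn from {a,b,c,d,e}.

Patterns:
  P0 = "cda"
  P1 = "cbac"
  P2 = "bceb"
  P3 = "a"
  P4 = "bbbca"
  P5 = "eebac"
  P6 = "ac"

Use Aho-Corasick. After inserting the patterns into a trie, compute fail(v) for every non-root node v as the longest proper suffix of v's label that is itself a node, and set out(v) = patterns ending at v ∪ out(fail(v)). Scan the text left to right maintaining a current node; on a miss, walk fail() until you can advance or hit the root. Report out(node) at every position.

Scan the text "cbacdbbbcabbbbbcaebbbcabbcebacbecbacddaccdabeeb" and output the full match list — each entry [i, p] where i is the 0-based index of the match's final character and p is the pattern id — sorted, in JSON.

Build:
Trie (insert patterns):
  n0 'ε': a→11 b→7 c→1 e→16
  n1 'c': b→4 d→2
  n2 'cd': a→3
  n3 'cda': ·  ←P0
  n4 'cb': a→5
  n5 'cba': c→6
  n6 'cbac': ·  ←P1
  n7 'b': b→12 c→8
  n8 'bc': e→9
  n9 'bce': b→10
  n10 'bceb': ·  ←P2
  n11 'a': c→21  ←P3
  n12 'bb': b→13
  n13 'bbb': c→14
  n14 'bbbc': a→15
  n15 'bbbca': ·  ←P4
  n16 'e': e→17
  n17 'ee': b→18
  n18 'eeb': a→19
  n19 'eeba': c→20
  n20 'eebac': ·  ←P5
  n21 'ac': ·  ←P6

BFS fail/out derivation:
  fail(1) 'c': from fail(0)=0 chase 'c': 0 ⇒ 0;  out=∅∪out(0)=∅
  fail(7) 'b': from fail(0)=0 chase 'b': 0 ⇒ 0;  out=∅∪out(0)=∅
  fail(11) 'a': from fail(0)=0 chase 'a': 0 ⇒ 0;  out={3}∪out(0)={3}
  fail(16) 'e': from fail(0)=0 chase 'e': 0 ⇒ 0;  out=∅∪out(0)=∅
  fail(2) 'cd': from fail(1)=0 chase 'd': 0 ⇒ 0;  out=∅∪out(0)=∅
  fail(4) 'cb': from fail(1)=0 chase 'b': 0 ⇒ 7;  out=∅∪out(7)=∅
  fail(8) 'bc': from fail(7)=0 chase 'c': 0 ⇒ 1;  out=∅∪out(1)=∅
  fail(12) 'bb': from fail(7)=0 chase 'b': 0 ⇒ 7;  out=∅∪out(7)=∅
  fail(17) 'ee': from fail(16)=0 chase 'e': 0 ⇒ 16;  out=∅∪out(16)=∅
  fail(21) 'ac': from fail(11)=0 chase 'c': 0 ⇒ 1;  out={6}∪out(1)={6}
  fail(3) 'cda': from fail(2)=0 chase 'a': 0 ⇒ 11;  out={0}∪out(11)={0,3}
  fail(5) 'cba': from fail(4)=7 chase 'a': 7→0 ⇒ 11;  out=∅∪out(11)={3}
  fail(9) 'bce': from fail(8)=1 chase 'e': 1→0 ⇒ 16;  out=∅∪out(16)=∅
  fail(13) 'bbb': from fail(12)=7 chase 'b': 7 ⇒ 12;  out=∅∪out(12)=∅
  fail(18) 'eeb': from fail(17)=16 chase 'b': 16→0 ⇒ 7;  out=∅∪out(7)=∅
  fail(6) 'cbac': from fail(5)=11 chase 'c': 11 ⇒ 21;  out={1}∪out(21)={1,6}
  fail(10) 'bceb': from fail(9)=16 chase 'b': 16→0 ⇒ 7;  out={2}∪out(7)={2}
  fail(14) 'bbbc': from fail(13)=12 chase 'c': 12→7 ⇒ 8;  out=∅∪out(8)=∅
  fail(19) 'eeba': from fail(18)=7 chase 'a': 7→0 ⇒ 11;  out=∅∪out(11)={3}
  fail(15) 'bbbca': from fail(14)=8 chase 'a': 8→1→0 ⇒ 11;  out={4}∪out(11)={3,4}
  fail(20) 'eebac': from fail(19)=11 chase 'c': 11 ⇒ 21;  out={5}∪out(21)={5,6}

Text stream:
pos 0 'c': at 1
pos 1 'b': at 4
pos 2 'a': at 5  emit P3@[2:2]
pos 3 'c': at 6  emit P1@[0:3],P6@[2:3]
pos 4 'd': at 2 ·f
pos 5 'b': at 7 ·f
pos 6 'b': at 12
pos 7 'b': at 13
pos 8 'c': at 14
pos 9 'a': at 15  emit P3@[9:9],P4@[5:9]
pos 10 'b': at 7 ·f
pos 11 'b': at 12
pos 12 'b': at 13
pos 13 'b': at 13 ·f
pos 14 'b': at 13 ·f
pos 15 'c': at 14
pos 16 'a': at 15  emit P3@[16:16],P4@[12:16]
pos 17 'e': at 16 ·f
pos 18 'b': at 7 ·f
pos 19 'b': at 12
pos 20 'b': at 13
pos 21 'c': at 14
pos 22 'a': at 15  emit P3@[22:22],P4@[18:22]
pos 23 'b': at 7 ·f
pos 24 'b': at 12
pos 25 'c': at 8 ·f
pos 26 'e': at 9
pos 27 'b': at 10  emit P2@[24:27]
pos 28 'a': at 11 ·f  emit P3@[28:28]
pos 29 'c': at 21  emit P6@[28:29]
pos 30 'b': at 4 ·f
pos 31 'e': at 16 ·f
pos 32 'c': at 1 ·f
pos 33 'b': at 4
pos 34 'a': at 5  emit P3@[34:34]
pos 35 'c': at 6  emit P1@[32:35],P6@[34:35]
pos 36 'd': at 2 ·f
pos 37 'd': at 0 ·f
pos 38 'a': at 11  emit P3@[38:38]
pos 39 'c': at 21  emit P6@[38:39]
pos 40 'c': at 1 ·f
pos 41 'd': at 2
pos 42 'a': at 3  emit P0@[40:42],P3@[42:42]
pos 43 'b': at 7 ·f
pos 44 'e': at 16 ·f
pos 45 'e': at 17
pos 46 'b': at 18

Matches: [[2,3],[3,1],[3,6],[9,3],[9,4],[16,3],[16,4],[22,3],[22,4],[27,2],[28,3],[29,6],[34,3],[35,1],[35,6],[38,3],[39,6],[42,0],[42,3]]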